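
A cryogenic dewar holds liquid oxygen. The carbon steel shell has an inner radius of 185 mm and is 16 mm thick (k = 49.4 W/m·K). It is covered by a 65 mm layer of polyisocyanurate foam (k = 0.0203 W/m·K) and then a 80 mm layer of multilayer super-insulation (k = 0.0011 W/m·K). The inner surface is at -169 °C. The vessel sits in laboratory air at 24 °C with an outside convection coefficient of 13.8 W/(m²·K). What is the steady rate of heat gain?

For a spherical shell R = (1/r₁ − 1/r₂)/(4πk); film R = 1/(h·4πr²). In series:
R_carbon steel shell = (1/0.185 − 1/0.201)/(4π×49.4) = 6.931×10^-4 K/W
R_polyisocyanurate foam = (1/0.201 − 1/0.266)/(4π×0.0203) = 4.766 K/W
R_multilayer super-insulation = (1/0.266 − 1/0.346)/(4π×0.0011) = 62.88 K/W
R_outer film = 1/(h·4πr_o²) = 1/(13.8×4π×0.346²) = 0.04817 K/W
R_total = 67.7 K/W
Q = ΔT/R_total = 193/67.7

Q ≈ 2.85 W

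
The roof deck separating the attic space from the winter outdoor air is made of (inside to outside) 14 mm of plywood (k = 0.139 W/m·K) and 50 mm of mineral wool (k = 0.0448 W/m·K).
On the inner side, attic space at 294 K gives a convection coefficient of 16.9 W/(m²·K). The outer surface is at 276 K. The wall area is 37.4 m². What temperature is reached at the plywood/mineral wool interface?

T ≈ 292 K

Using the resistance-network approach (series):
R_inner film = 1/(h_i·A) = 1/(16.9×37.4) = 0.001582 K/W
R_plywood = L/(kA) = 0.014/(0.139×37.4) = 0.002693 K/W
R_mineral wool = L/(kA) = 0.05/(0.0448×37.4) = 0.02984 K/W
R_total = 0.03412 K/W;  Q = ΔT/R_total = 18/0.03412 = 527.6 W
T_interface = T_inner − Q·ΣR(inner→interface) = 294 − 528×0.004275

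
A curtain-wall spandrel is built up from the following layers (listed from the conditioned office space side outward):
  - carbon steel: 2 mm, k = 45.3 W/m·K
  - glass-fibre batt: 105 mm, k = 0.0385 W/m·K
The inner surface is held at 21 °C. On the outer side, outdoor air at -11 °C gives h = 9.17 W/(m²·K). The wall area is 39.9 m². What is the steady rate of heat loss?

Series thermal resistances:
R_carbon steel = L/(kA) = 0.002/(45.3×39.9) = 1.107×10^-6 K/W
R_glass-fibre batt = L/(kA) = 0.105/(0.0385×39.9) = 0.06835 K/W
R_outer film = 1/(h_o·A) = 1/(9.17×39.9) = 0.002733 K/W
R_total = 0.07109 K/W
Q = ΔT / R_total = 32 / 0.07109

Q ≈ 450 W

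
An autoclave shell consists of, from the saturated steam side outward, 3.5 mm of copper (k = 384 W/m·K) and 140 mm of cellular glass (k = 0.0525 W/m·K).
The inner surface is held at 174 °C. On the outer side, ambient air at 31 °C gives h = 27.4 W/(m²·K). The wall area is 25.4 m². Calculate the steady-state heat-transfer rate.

Q ≈ 1340 W

Treating each layer as a thermal resistance in series:
R_copper = L/(kA) = 0.0035/(384×25.4) = 3.588×10^-7 K/W
R_cellular glass = L/(kA) = 0.14/(0.0525×25.4) = 0.105 K/W
R_outer film = 1/(h_o·A) = 1/(27.4×25.4) = 0.001437 K/W
R_total = 0.1064 K/W
Q = ΔT / R_total = 143 / 0.1064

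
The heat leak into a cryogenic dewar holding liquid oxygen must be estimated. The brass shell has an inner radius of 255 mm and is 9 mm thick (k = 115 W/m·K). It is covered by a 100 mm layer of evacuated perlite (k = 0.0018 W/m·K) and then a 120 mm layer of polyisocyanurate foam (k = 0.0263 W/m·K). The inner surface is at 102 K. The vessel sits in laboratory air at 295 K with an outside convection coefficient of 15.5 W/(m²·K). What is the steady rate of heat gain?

Radial (spherical) resistances in series:
R_brass shell = (1/0.255 − 1/0.264)/(4π×115) = 9.251×10^-5 K/W
R_evacuated perlite = (1/0.264 − 1/0.364)/(4π×0.0018) = 46.01 K/W
R_polyisocyanurate foam = (1/0.364 − 1/0.484)/(4π×0.0263) = 2.061 K/W
R_outer film = 1/(h·4πr_o²) = 1/(15.5×4π×0.484²) = 0.02192 K/W
R_total = 48.09 K/W
Q = ΔT/R_total = 193/48.09

Q ≈ 4.01 W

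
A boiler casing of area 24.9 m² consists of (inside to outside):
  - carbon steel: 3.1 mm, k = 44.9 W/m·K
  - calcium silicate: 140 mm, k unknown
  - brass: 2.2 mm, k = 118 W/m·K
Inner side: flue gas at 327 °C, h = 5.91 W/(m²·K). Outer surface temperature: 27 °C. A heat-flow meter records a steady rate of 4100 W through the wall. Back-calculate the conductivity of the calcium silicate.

k ≈ 0.0847 W/(m·K)

Model the wall as resistances in series:
R_inner film = 1/(h_i·A) = 1/(5.91×24.9) = 0.006795 K/W
R_carbon steel = L/(kA) = 0.0031/(44.9×24.9) = 2.773×10^-6 K/W
R_brass = L/(kA) = 0.0022/(118×24.9) = 7.488×10^-7 K/W
Sum of known resistances R_other = 0.006799 K/W
Total R = ΔT/Q = 300/4100 = 0.07317 K/W
R_calcium silicate = R_total − R_other = 0.06637 K/W
k = L/(R·A) = 0.14/(0.06637×24.9)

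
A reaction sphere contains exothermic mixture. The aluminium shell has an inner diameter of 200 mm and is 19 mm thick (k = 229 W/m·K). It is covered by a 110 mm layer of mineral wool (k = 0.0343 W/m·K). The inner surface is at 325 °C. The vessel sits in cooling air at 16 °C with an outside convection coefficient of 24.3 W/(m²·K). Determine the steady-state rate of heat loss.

Q ≈ 32.8 W

Each spherical layer contributes R = (1/r_i − 1/r_o)/(4πk):
R_aluminium shell = (1/0.1 − 1/0.119)/(4π×229) = 5.548×10^-4 K/W
R_mineral wool = (1/0.119 − 1/0.229)/(4π×0.0343) = 9.365 K/W
R_outer film = 1/(h·4πr_o²) = 1/(24.3×4π×0.229²) = 0.06245 K/W
R_total = 9.428 K/W
Q = ΔT/R_total = 309/9.428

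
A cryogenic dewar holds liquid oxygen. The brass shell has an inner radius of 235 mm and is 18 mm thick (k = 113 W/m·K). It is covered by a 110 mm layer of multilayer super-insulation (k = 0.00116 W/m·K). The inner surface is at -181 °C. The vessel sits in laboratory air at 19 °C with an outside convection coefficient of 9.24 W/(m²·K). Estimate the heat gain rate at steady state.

Radial (spherical) resistances in series:
R_brass shell = (1/0.235 − 1/0.253)/(4π×113) = 2.132×10^-4 K/W
R_multilayer super-insulation = (1/0.253 − 1/0.363)/(4π×0.00116) = 82.17 K/W
R_outer film = 1/(h·4πr_o²) = 1/(9.24×4π×0.363²) = 0.06536 K/W
R_total = 82.23 K/W
Q = ΔT/R_total = 200/82.23

Q ≈ 2.43 W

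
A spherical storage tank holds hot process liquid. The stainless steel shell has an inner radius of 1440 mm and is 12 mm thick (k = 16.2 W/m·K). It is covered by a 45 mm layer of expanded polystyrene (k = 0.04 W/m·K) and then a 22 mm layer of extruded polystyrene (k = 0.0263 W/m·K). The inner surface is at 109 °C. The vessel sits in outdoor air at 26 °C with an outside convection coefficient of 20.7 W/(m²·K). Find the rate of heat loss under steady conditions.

For a spherical shell R = (1/r₁ − 1/r₂)/(4πk); film R = 1/(h·4πr²). In series:
R_stainless steel shell = (1/1.44 − 1/1.452)/(4π×16.2) = 2.819×10^-5 K/W
R_expanded polystyrene = (1/1.452 − 1/1.497)/(4π×0.04) = 0.04119 K/W
R_extruded polystyrene = (1/1.497 − 1/1.519)/(4π×0.0263) = 0.02927 K/W
R_outer film = 1/(h·4πr_o²) = 1/(20.7×4π×1.519²) = 0.001666 K/W
R_total = 0.07215 K/W
Q = ΔT/R_total = 83/0.07215

Q ≈ 1150 W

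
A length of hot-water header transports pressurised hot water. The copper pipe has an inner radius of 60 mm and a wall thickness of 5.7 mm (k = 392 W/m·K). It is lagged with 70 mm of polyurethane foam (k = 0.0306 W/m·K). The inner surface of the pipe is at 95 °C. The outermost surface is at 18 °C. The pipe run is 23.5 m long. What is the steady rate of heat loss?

Cylindrical conduction, so R = ln(r₂/r₁)/(2πkL) per layer, in series:
R_copper pipe wall = ln(65.7/60)/(2π×392×23.5) = 1.568×10^-6 K/W
R_polyurethane foam = ln(135.7/65.7)/(2π×0.0306×23.5) = 0.1605 K/W
R_total = 0.1605 K/W
Q = ΔT/R_total = 77/0.1605

Q ≈ 480 W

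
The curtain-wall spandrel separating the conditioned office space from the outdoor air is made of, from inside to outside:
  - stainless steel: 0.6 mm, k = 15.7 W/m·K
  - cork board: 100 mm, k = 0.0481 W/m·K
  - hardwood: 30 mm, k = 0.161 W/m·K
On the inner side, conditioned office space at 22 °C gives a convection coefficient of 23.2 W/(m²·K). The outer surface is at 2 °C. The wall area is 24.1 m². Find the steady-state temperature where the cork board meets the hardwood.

Thermal resistances in series:
R_inner film = 1/(h_i·A) = 1/(23.2×24.1) = 0.001789 K/W
R_stainless steel = L/(kA) = 0.0006/(15.7×24.1) = 1.586×10^-6 K/W
R_cork board = L/(kA) = 0.1/(0.0481×24.1) = 0.08627 K/W
R_hardwood = L/(kA) = 0.03/(0.161×24.1) = 0.007732 K/W
R_total = 0.09579 K/W;  Q = ΔT/R_total = 20/0.09579 = 208.8 W
T_interface = T_inner − Q·ΣR(inner→interface) = 22 − 209×0.08806

T ≈ 3.61 °C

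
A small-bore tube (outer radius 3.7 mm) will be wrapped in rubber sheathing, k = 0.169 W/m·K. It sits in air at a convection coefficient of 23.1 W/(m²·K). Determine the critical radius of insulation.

For a cylinder r_cr = k/h = 0.169/23.1
r_cr = 7.32 mm; since the bare radius (3.7 mm) is below r_cr, adding a thin layer of insulation will *increase* heat loss.

r_cr ≈ 7.32 mm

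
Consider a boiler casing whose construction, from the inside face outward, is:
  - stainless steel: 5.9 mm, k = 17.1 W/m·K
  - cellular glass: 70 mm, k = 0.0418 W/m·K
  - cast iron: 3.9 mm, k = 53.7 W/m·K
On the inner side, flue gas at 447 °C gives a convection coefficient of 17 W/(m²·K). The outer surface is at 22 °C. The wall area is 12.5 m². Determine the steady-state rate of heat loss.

Series thermal resistances:
R_inner film = 1/(h_i·A) = 1/(17×12.5) = 0.004706 K/W
R_stainless steel = L/(kA) = 0.0059/(17.1×12.5) = 2.76×10^-5 K/W
R_cellular glass = L/(kA) = 0.07/(0.0418×12.5) = 0.134 K/W
R_cast iron = L/(kA) = 0.0039/(53.7×12.5) = 5.81×10^-6 K/W
R_total = 0.1387 K/W
Q = ΔT / R_total = 425 / 0.1387

Q ≈ 3060 W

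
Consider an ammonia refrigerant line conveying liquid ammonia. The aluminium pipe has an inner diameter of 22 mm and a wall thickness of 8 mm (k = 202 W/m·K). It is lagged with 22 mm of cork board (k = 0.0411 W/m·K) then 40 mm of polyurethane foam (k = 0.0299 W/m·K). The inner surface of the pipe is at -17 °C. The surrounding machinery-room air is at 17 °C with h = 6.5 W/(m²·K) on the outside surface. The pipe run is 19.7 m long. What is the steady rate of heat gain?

Q ≈ 97 W

Per-layer cylindrical resistances, series-summed:
R_aluminium pipe wall = ln(19/11)/(2π×202×19.7) = 2.186×10^-5 K/W
R_cork board = ln(41/19)/(2π×0.0411×19.7) = 0.1512 K/W
R_polyurethane foam = ln(81/41)/(2π×0.0299×19.7) = 0.184 K/W
R_outer film = 1/(h_o·2πr_oL) = 1/(6.5×2π×0.081×19.7) = 0.01534 K/W
R_total = 0.3505 K/W
Q = ΔT/R_total = 34/0.3505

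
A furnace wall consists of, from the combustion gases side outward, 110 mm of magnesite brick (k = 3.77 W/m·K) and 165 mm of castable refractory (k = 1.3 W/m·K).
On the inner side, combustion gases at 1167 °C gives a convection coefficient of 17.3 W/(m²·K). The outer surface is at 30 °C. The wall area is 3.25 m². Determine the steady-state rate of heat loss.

Q ≈ 17300 W

Using the resistance-network approach (series):
R_inner film = 1/(h_i·A) = 1/(17.3×3.25) = 0.01779 K/W
R_magnesite brick = L/(kA) = 0.11/(3.77×3.25) = 0.008978 K/W
R_castable refractory = L/(kA) = 0.165/(1.3×3.25) = 0.03905 K/W
R_total = 0.06582 K/W
Q = ΔT / R_total = 1137 / 0.06582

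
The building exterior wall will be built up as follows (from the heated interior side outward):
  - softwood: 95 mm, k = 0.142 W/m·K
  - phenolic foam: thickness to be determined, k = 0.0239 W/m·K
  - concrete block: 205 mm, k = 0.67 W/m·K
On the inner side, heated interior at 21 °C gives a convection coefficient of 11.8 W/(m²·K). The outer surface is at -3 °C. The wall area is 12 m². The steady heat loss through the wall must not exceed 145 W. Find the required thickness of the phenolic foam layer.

Model the wall as resistances in series:
R_inner film = 1/(h_i·A) = 1/(11.8×12) = 0.007062 K/W
R_softwood = L/(kA) = 0.095/(0.142×12) = 0.05575 K/W
R_concrete block = L/(kA) = 0.205/(0.67×12) = 0.0255 K/W
Sum of the known resistances R_other = 0.08831 K/W
Required total resistance R_tot = ΔT/Q_allow = 24/145 = 0.1655 K/W
R_phenolic foam = R_tot − R_other = 0.07721 K/W
L = R·k·A = 0.07721×0.0239×12

L ≈ 22.1 mm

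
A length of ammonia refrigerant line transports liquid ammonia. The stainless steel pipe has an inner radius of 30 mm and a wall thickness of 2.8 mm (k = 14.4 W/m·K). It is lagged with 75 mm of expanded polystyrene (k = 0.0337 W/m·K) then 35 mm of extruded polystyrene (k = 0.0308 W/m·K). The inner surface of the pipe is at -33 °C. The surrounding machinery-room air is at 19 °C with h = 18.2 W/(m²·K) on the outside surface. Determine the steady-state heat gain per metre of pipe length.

Cylindrical conduction, so R = ln(r₂/r₁)/(2πkL) per layer, in series:
R_stainless steel pipe wall = ln(32.8/30)/(2π×14.4×1) = 9.862×10^-4 K/W
R_expanded polystyrene = ln(107.8/32.8)/(2π×0.0337×1) = 5.619 K/W
R_extruded polystyrene = ln(142.8/107.8)/(2π×0.0308×1) = 1.453 K/W
R_outer film = 1/(h_o·2πr_oL) = 1/(18.2×2π×0.1428×1) = 0.06124 K/W
R_total = 7.134 K/W
Q = ΔT/R_total = 52/7.134

q′ ≈ 7.29 W/m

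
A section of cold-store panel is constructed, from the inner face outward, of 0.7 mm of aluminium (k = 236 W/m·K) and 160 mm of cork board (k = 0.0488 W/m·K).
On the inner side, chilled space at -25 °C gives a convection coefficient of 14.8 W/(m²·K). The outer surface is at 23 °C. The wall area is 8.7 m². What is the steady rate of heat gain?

Thermal resistances in series:
R_inner film = 1/(h_i·A) = 1/(14.8×8.7) = 0.007766 K/W
R_aluminium = L/(kA) = 0.0007/(236×8.7) = 3.409×10^-7 K/W
R_cork board = L/(kA) = 0.16/(0.0488×8.7) = 0.3769 K/W
R_total = 0.3846 K/W
Q = ΔT / R_total = 48 / 0.3846

Q ≈ 125 W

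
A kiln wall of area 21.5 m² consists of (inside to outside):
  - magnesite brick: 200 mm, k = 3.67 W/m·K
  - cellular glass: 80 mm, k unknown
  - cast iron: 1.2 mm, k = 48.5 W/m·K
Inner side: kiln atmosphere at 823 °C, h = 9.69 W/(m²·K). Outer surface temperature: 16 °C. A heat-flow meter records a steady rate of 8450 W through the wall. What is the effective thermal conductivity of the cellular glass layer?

k ≈ 0.0422 W/(m·K)

Using the resistance-network approach (series):
R_inner film = 1/(h_i·A) = 1/(9.69×21.5) = 0.0048 K/W
R_magnesite brick = L/(kA) = 0.2/(3.67×21.5) = 0.002535 K/W
R_cast iron = L/(kA) = 0.0012/(48.5×21.5) = 1.151×10^-6 K/W
Sum of known resistances R_other = 0.007336 K/W
Total R = ΔT/Q = 807/8450 = 0.0955 K/W
R_cellular glass = R_total − R_other = 0.08817 K/W
k = L/(R·A) = 0.08/(0.08817×21.5)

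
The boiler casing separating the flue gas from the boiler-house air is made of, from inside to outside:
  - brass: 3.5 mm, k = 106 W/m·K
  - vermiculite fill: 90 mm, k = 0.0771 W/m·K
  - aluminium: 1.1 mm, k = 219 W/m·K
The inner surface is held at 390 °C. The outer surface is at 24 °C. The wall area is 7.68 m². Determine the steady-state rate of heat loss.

Q ≈ 2410 W

Series thermal resistances:
R_brass = L/(kA) = 0.0035/(106×7.68) = 4.299×10^-6 K/W
R_vermiculite fill = L/(kA) = 0.09/(0.0771×7.68) = 0.152 K/W
R_aluminium = L/(kA) = 0.0011/(219×7.68) = 6.54×10^-7 K/W
R_total = 0.152 K/W
Q = ΔT / R_total = 366 / 0.152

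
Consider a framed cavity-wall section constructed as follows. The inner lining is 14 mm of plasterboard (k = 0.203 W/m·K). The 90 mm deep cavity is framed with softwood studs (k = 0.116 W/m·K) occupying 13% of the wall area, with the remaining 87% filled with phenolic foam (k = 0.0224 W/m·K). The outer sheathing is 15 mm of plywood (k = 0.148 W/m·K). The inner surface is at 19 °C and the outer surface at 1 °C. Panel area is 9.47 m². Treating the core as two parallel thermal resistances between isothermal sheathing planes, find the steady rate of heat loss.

Sheathing layers in series; stud and cavity paths in parallel between them.
R_inner = 0.014/(0.203×9.47) = 0.007283 K/W
R_stud  = 0.09/(0.116×0.13×9.47) = 0.6302 K/W
R_cav   = 0.09/(0.0224×0.87×9.47) = 0.4877 K/W
1/R_core = 1/R_stud + 1/R_cav → R_core = 0.2749 K/W
R_outer = 0.015/(0.148×9.47) = 0.0107 K/W
R_total = 0.2929 K/W
Q = ΔT/R_total = 18/0.2929

Q ≈ 61.5 W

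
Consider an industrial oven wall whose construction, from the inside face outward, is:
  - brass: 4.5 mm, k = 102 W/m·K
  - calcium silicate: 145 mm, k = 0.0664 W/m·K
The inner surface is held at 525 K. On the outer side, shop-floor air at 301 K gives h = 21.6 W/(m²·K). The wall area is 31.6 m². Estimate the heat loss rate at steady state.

Using the resistance-network approach (series):
R_brass = L/(kA) = 0.0045/(102×31.6) = 1.396×10^-6 K/W
R_calcium silicate = L/(kA) = 0.145/(0.0664×31.6) = 0.06911 K/W
R_outer film = 1/(h_o·A) = 1/(21.6×31.6) = 0.001465 K/W
R_total = 0.07057 K/W
Q = ΔT / R_total = 224 / 0.07057

Q ≈ 3170 W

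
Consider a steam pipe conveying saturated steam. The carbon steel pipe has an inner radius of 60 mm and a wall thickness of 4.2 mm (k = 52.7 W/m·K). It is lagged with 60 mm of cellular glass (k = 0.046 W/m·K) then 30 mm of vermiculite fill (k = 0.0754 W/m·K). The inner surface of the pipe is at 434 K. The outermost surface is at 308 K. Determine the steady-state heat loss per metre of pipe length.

q′ ≈ 46 W/m

Cylindrical conduction, so R = ln(r₂/r₁)/(2πkL) per layer, in series:
R_carbon steel pipe wall = ln(64.2/60)/(2π×52.7×1) = 2.043×10^-4 K/W
R_cellular glass = ln(124.2/64.2)/(2π×0.046×1) = 2.283 K/W
R_vermiculite fill = ln(154.2/124.2)/(2π×0.0754×1) = 0.4567 K/W
R_total = 2.74 K/W
Q = ΔT/R_total = 126/2.74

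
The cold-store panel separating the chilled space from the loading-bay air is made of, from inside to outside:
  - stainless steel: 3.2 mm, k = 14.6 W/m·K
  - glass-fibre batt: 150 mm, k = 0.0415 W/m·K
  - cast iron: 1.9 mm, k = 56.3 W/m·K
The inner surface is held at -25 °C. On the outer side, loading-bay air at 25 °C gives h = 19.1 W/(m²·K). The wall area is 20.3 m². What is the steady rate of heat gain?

Thermal resistances in series:
R_stainless steel = L/(kA) = 0.0032/(14.6×20.3) = 1.08×10^-5 K/W
R_glass-fibre batt = L/(kA) = 0.15/(0.0415×20.3) = 0.1781 K/W
R_cast iron = L/(kA) = 0.0019/(56.3×20.3) = 1.662×10^-6 K/W
R_outer film = 1/(h_o·A) = 1/(19.1×20.3) = 0.002579 K/W
R_total = 0.1806 K/W
Q = ΔT / R_total = 50 / 0.1806

Q ≈ 277 W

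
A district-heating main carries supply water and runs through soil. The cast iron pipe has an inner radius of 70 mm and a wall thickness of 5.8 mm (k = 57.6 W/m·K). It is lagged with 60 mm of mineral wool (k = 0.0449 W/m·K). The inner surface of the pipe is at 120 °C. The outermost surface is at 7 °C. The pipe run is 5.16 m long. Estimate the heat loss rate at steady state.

Radial resistances (cylindrical: R_cond = ln(r_o/r_i)/(2πkL), R_conv = 1/(h·2πrL)):
R_cast iron pipe wall = ln(75.8/70)/(2π×57.6×5.16) = 4.263×10^-5 K/W
R_mineral wool = ln(135.8/75.8)/(2π×0.0449×5.16) = 0.4005 K/W
R_total = 0.4006 K/W
Q = ΔT/R_total = 113/0.4006

Q ≈ 282 W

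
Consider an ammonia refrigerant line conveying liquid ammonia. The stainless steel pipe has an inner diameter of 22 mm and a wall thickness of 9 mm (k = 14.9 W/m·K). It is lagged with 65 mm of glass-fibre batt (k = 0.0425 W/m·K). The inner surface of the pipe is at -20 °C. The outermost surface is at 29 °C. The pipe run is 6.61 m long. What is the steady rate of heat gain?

Q ≈ 59.7 W

Radial resistances (cylindrical: R_cond = ln(r_o/r_i)/(2πkL), R_conv = 1/(h·2πrL)):
R_stainless steel pipe wall = ln(20/11)/(2π×14.9×6.61) = 9.661×10^-4 K/W
R_glass-fibre batt = ln(85/20)/(2π×0.0425×6.61) = 0.8197 K/W
R_total = 0.8207 K/W
Q = ΔT/R_total = 49/0.8207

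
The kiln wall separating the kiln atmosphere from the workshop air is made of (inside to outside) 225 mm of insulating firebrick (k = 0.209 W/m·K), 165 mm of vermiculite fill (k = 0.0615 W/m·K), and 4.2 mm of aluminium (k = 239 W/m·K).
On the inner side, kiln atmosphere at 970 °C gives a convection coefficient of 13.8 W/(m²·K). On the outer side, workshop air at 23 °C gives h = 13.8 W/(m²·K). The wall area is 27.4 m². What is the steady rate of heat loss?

Q ≈ 6650 W

Series thermal resistances:
R_inner film = 1/(h_i·A) = 1/(13.8×27.4) = 0.002645 K/W
R_insulating firebrick = L/(kA) = 0.225/(0.209×27.4) = 0.03929 K/W
R_vermiculite fill = L/(kA) = 0.165/(0.0615×27.4) = 0.09792 K/W
R_aluminium = L/(kA) = 0.0042/(239×27.4) = 6.414×10^-7 K/W
R_outer film = 1/(h_o·A) = 1/(13.8×27.4) = 0.002645 K/W
R_total = 0.1425 K/W
Q = ΔT / R_total = 947 / 0.1425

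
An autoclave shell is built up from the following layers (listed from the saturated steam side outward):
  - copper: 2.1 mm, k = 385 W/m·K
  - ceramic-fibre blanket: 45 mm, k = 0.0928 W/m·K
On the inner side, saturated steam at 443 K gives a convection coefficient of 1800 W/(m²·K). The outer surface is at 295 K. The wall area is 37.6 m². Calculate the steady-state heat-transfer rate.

Q ≈ 11500 W

Model the wall as resistances in series:
R_inner film = 1/(h_i·A) = 1/(1800×37.6) = 1.478×10^-5 K/W
R_copper = L/(kA) = 0.0021/(385×37.6) = 1.451×10^-7 K/W
R_ceramic-fibre blanket = L/(kA) = 0.045/(0.0928×37.6) = 0.0129 K/W
R_total = 0.01291 K/W
Q = ΔT / R_total = 148 / 0.01291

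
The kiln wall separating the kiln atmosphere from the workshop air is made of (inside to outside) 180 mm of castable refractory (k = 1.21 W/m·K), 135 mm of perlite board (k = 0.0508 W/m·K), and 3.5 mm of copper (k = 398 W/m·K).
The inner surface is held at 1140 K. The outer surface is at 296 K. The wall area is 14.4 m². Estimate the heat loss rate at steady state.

Q ≈ 4330 W

Using the resistance-network approach (series):
R_castable refractory = L/(kA) = 0.18/(1.21×14.4) = 0.01033 K/W
R_perlite board = L/(kA) = 0.135/(0.0508×14.4) = 0.1845 K/W
R_copper = L/(kA) = 0.0035/(398×14.4) = 6.107×10^-7 K/W
R_total = 0.1949 K/W
Q = ΔT / R_total = 844 / 0.1949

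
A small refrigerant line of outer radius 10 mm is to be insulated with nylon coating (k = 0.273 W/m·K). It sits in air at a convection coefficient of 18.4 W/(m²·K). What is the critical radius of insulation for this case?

For a cylinder r_cr = k/h = 0.273/18.4
r_cr = 14.8 mm; since the bare radius (10 mm) is below r_cr, adding a thin layer of insulation will *increase* heat loss.

r_cr ≈ 14.8 mm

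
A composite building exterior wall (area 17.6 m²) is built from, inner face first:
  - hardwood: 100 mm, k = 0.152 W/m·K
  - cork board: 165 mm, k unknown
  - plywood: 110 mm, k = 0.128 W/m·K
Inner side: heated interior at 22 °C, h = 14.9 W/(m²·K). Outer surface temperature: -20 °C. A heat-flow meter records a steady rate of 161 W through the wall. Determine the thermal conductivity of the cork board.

Treating each layer as a thermal resistance in series:
R_inner film = 1/(h_i·A) = 1/(14.9×17.6) = 0.003813 K/W
R_hardwood = L/(kA) = 0.1/(0.152×17.6) = 0.03738 K/W
R_plywood = L/(kA) = 0.11/(0.128×17.6) = 0.04883 K/W
Sum of known resistances R_other = 0.09002 K/W
Total R = ΔT/Q = 42/161 = 0.2609 K/W
R_cork board = R_total − R_other = 0.1708 K/W
k = L/(R·A) = 0.165/(0.1708×17.6)

k ≈ 0.0549 W/(m·K)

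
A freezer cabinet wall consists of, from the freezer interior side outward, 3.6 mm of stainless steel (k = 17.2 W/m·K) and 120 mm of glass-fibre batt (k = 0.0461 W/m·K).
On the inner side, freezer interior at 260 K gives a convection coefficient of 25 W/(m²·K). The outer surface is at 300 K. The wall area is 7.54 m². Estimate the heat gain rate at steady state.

Treating each layer as a thermal resistance in series:
R_inner film = 1/(h_i·A) = 1/(25×7.54) = 0.005305 K/W
R_stainless steel = L/(kA) = 0.0036/(17.2×7.54) = 2.776×10^-5 K/W
R_glass-fibre batt = L/(kA) = 0.12/(0.0461×7.54) = 0.3452 K/W
R_total = 0.3506 K/W
Q = ΔT / R_total = 40 / 0.3506

Q ≈ 114 W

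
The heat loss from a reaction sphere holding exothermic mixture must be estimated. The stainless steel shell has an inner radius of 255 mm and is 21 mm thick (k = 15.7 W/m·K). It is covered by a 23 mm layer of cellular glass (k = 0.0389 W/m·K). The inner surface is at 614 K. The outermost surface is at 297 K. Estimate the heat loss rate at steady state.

Each spherical layer contributes R = (1/r_i − 1/r_o)/(4πk):
R_stainless steel shell = (1/0.255 − 1/0.276)/(4π×15.7) = 0.001512 K/W
R_cellular glass = (1/0.276 − 1/0.299)/(4π×0.0389) = 0.5701 K/W
R_total = 0.5717 K/W
Q = ΔT/R_total = 317/0.5717

Q ≈ 555 W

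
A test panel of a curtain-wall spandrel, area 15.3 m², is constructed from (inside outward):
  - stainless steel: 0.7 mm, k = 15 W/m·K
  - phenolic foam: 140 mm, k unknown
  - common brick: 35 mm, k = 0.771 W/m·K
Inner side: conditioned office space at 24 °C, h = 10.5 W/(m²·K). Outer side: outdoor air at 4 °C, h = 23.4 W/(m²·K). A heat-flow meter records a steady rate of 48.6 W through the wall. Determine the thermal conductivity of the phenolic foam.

Series thermal resistances:
R_inner film = 1/(h_i·A) = 1/(10.5×15.3) = 0.006225 K/W
R_stainless steel = L/(kA) = 0.0007/(15×15.3) = 3.05×10^-6 K/W
R_common brick = L/(kA) = 0.035/(0.771×15.3) = 0.002967 K/W
R_outer film = 1/(h_o·A) = 1/(23.4×15.3) = 0.002793 K/W
Sum of known resistances R_other = 0.01199 K/W
Total R = ΔT/Q = 20/48.6 = 0.4115 K/W
R_phenolic foam = R_total − R_other = 0.3995 K/W
k = L/(R·A) = 0.14/(0.3995×15.3)

k ≈ 0.0229 W/(m·K)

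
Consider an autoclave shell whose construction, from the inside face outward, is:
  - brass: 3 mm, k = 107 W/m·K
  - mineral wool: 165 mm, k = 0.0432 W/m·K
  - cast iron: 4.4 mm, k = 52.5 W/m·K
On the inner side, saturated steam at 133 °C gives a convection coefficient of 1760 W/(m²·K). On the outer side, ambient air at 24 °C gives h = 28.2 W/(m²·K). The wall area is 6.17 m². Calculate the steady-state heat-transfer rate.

Thermal resistances in series:
R_inner film = 1/(h_i·A) = 1/(1760×6.17) = 9.209×10^-5 K/W
R_brass = L/(kA) = 0.003/(107×6.17) = 4.544×10^-6 K/W
R_mineral wool = L/(kA) = 0.165/(0.0432×6.17) = 0.619 K/W
R_cast iron = L/(kA) = 0.0044/(52.5×6.17) = 1.358×10^-5 K/W
R_outer film = 1/(h_o·A) = 1/(28.2×6.17) = 0.005747 K/W
R_total = 0.6249 K/W
Q = ΔT / R_total = 109 / 0.6249

Q ≈ 174 W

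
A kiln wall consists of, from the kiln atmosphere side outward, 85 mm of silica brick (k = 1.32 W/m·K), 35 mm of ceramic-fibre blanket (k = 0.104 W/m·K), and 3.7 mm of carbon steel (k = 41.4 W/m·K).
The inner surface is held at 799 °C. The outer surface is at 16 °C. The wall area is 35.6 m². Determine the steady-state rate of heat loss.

Q ≈ 69500 W

Treating each layer as a thermal resistance in series:
R_silica brick = L/(kA) = 0.085/(1.32×35.6) = 0.001809 K/W
R_ceramic-fibre blanket = L/(kA) = 0.035/(0.104×35.6) = 0.009453 K/W
R_carbon steel = L/(kA) = 0.0037/(41.4×35.6) = 2.51×10^-6 K/W
R_total = 0.01126 K/W
Q = ΔT / R_total = 783 / 0.01126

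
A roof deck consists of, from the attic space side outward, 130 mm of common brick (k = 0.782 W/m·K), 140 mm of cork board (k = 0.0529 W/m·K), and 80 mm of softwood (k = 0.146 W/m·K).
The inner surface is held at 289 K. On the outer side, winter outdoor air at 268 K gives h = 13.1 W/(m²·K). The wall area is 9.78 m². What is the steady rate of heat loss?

Using the resistance-network approach (series):
R_common brick = L/(kA) = 0.13/(0.782×9.78) = 0.017 K/W
R_cork board = L/(kA) = 0.14/(0.0529×9.78) = 0.2706 K/W
R_softwood = L/(kA) = 0.08/(0.146×9.78) = 0.05603 K/W
R_outer film = 1/(h_o·A) = 1/(13.1×9.78) = 0.007805 K/W
R_total = 0.3514 K/W
Q = ΔT / R_total = 21 / 0.3514

Q ≈ 59.8 W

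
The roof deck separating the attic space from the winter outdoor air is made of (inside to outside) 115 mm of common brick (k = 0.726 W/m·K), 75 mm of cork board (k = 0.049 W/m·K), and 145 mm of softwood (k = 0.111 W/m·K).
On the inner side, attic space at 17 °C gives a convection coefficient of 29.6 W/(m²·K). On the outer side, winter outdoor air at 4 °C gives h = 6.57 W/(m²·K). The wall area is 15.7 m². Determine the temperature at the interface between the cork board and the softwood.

T ≈ 9.96 °C

Series thermal resistances:
R_inner film = 1/(h_i·A) = 1/(29.6×15.7) = 0.002152 K/W
R_common brick = L/(kA) = 0.115/(0.726×15.7) = 0.01009 K/W
R_cork board = L/(kA) = 0.075/(0.049×15.7) = 0.09749 K/W
R_softwood = L/(kA) = 0.145/(0.111×15.7) = 0.0832 K/W
R_outer film = 1/(h_o·A) = 1/(6.57×15.7) = 0.009695 K/W
R_total = 0.2026 K/W;  Q = ΔT/R_total = 13/0.2026 = 64.16 W
T_interface = T_inner − Q·ΣR(inner→interface) = 17 − 64.2×0.1097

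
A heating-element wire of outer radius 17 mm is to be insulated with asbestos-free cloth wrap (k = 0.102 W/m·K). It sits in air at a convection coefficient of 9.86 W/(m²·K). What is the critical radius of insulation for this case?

For a cylinder r_cr = k/h = 0.102/9.86
r_cr = 10.3 mm; since the bare radius (17 mm) is above r_cr, any added insulation will reduce heat loss.

r_cr ≈ 10.3 mm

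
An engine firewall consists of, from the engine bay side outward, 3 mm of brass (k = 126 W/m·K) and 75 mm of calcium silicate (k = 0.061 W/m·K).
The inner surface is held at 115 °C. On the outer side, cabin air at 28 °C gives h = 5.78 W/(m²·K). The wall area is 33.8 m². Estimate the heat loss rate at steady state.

Q ≈ 2100 W

Thermal resistances in series:
R_brass = L/(kA) = 0.003/(126×33.8) = 7.044×10^-7 K/W
R_calcium silicate = L/(kA) = 0.075/(0.061×33.8) = 0.03638 K/W
R_outer film = 1/(h_o·A) = 1/(5.78×33.8) = 0.005119 K/W
R_total = 0.0415 K/W
Q = ΔT / R_total = 87 / 0.0415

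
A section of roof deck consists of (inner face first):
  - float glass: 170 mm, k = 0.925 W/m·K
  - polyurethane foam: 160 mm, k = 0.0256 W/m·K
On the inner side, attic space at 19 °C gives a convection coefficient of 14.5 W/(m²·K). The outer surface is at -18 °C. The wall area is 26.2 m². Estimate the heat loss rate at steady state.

Q ≈ 149 W

Using the resistance-network approach (series):
R_inner film = 1/(h_i·A) = 1/(14.5×26.2) = 0.002632 K/W
R_float glass = L/(kA) = 0.17/(0.925×26.2) = 0.007015 K/W
R_polyurethane foam = L/(kA) = 0.16/(0.0256×26.2) = 0.2385 K/W
R_total = 0.2482 K/W
Q = ΔT / R_total = 37 / 0.2482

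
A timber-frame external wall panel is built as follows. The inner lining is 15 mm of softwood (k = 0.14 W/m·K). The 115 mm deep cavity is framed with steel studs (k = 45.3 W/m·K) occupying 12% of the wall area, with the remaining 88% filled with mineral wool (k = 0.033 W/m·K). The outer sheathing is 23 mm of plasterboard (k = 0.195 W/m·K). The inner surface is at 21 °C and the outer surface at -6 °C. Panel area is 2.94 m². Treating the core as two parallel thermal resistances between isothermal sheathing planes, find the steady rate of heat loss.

Sheathing layers in series; stud and cavity paths in parallel between them.
R_inner = 0.015/(0.14×2.94) = 0.03644 K/W
R_stud  = 0.115/(45.3×0.12×2.94) = 0.007196 K/W
R_cav   = 0.115/(0.033×0.88×2.94) = 1.347 K/W
1/R_core = 1/R_stud + 1/R_cav → R_core = 0.007157 K/W
R_outer = 0.023/(0.195×2.94) = 0.04012 K/W
R_total = 0.08372 K/W
Q = ΔT/R_total = 27/0.08372

Q ≈ 323 W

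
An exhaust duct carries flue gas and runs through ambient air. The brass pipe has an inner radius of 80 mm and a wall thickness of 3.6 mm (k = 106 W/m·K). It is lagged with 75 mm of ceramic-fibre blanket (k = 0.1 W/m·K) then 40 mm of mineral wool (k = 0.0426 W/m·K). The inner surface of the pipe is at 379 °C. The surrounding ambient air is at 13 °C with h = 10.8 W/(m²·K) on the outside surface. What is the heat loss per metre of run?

Cylindrical conduction, so R = ln(r₂/r₁)/(2πkL) per layer, in series:
R_brass pipe wall = ln(83.6/80)/(2π×106×1) = 6.609×10^-5 K/W
R_ceramic-fibre blanket = ln(158.6/83.6)/(2π×0.1×1) = 1.019 K/W
R_mineral wool = ln(198.6/158.6)/(2π×0.0426×1) = 0.8403 K/W
R_outer film = 1/(h_o·2πr_oL) = 1/(10.8×2π×0.1986×1) = 0.0742 K/W
R_total = 1.934 K/W
Q = ΔT/R_total = 366/1.934

q′ ≈ 189 W/m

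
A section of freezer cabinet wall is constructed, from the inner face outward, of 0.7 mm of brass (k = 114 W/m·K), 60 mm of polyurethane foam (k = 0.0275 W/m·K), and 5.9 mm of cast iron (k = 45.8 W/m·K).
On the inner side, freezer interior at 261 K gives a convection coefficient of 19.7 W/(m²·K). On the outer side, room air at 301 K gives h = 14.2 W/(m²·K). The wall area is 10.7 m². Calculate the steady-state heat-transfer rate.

Q ≈ 186 W

Model the wall as resistances in series:
R_inner film = 1/(h_i·A) = 1/(19.7×10.7) = 0.004744 K/W
R_brass = L/(kA) = 0.0007/(114×10.7) = 5.739×10^-7 K/W
R_polyurethane foam = L/(kA) = 0.06/(0.0275×10.7) = 0.2039 K/W
R_cast iron = L/(kA) = 0.0059/(45.8×10.7) = 1.204×10^-5 K/W
R_outer film = 1/(h_o·A) = 1/(14.2×10.7) = 0.006582 K/W
R_total = 0.2152 K/W
Q = ΔT / R_total = 40 / 0.2152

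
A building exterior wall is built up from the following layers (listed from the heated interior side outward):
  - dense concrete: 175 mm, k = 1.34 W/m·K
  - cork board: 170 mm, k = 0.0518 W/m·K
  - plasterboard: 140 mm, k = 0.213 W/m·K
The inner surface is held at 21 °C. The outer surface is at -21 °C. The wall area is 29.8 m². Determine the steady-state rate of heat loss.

Q ≈ 308 W

Model the wall as resistances in series:
R_dense concrete = L/(kA) = 0.175/(1.34×29.8) = 0.004382 K/W
R_cork board = L/(kA) = 0.17/(0.0518×29.8) = 0.1101 K/W
R_plasterboard = L/(kA) = 0.14/(0.213×29.8) = 0.02206 K/W
R_total = 0.1366 K/W
Q = ΔT / R_total = 42 / 0.1366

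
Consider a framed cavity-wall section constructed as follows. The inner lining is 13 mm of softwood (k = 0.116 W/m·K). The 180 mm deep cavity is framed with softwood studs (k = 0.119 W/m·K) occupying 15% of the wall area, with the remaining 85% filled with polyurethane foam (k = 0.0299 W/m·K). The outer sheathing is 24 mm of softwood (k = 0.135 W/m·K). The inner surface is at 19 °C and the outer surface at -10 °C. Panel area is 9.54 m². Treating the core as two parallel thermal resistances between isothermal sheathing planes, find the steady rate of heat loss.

Sheathing layers in series; stud and cavity paths in parallel between them.
R_inner = 0.013/(0.116×9.54) = 0.01175 K/W
R_stud  = 0.18/(0.119×0.15×9.54) = 1.057 K/W
R_cav   = 0.18/(0.0299×0.85×9.54) = 0.7424 K/W
1/R_core = 1/R_stud + 1/R_cav → R_core = 0.4361 K/W
R_outer = 0.024/(0.135×9.54) = 0.01863 K/W
R_total = 0.4665 K/W
Q = ΔT/R_total = 29/0.4665

Q ≈ 62.2 W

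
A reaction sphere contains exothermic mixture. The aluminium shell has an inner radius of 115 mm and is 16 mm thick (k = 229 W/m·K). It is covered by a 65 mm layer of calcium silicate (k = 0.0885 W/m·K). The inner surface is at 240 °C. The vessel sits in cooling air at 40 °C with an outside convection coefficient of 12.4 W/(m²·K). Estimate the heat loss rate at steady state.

Q ≈ 81.8 W

For a spherical shell R = (1/r₁ − 1/r₂)/(4πk); film R = 1/(h·4πr²). In series:
R_aluminium shell = (1/0.115 − 1/0.131)/(4π×229) = 3.691×10^-4 K/W
R_calcium silicate = (1/0.131 − 1/0.196)/(4π×0.0885) = 2.276 K/W
R_outer film = 1/(h·4πr_o²) = 1/(12.4×4π×0.196²) = 0.1671 K/W
R_total = 2.444 K/W
Q = ΔT/R_total = 200/2.444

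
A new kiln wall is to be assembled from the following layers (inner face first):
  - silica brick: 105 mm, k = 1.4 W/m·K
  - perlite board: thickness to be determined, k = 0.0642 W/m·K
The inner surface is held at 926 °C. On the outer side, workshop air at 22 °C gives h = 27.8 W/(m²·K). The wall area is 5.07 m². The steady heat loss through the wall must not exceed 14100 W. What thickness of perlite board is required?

Using the resistance-network approach (series):
R_silica brick = L/(kA) = 0.105/(1.4×5.07) = 0.01479 K/W
R_outer film = 1/(h_o·A) = 1/(27.8×5.07) = 0.007095 K/W
Sum of the known resistances R_other = 0.02189 K/W
Required total resistance R_tot = ΔT/Q_allow = 904/14100 = 0.06411 K/W
R_perlite board = R_tot − R_other = 0.04223 K/W
L = R·k·A = 0.04223×0.0642×5.07

L ≈ 13.7 mm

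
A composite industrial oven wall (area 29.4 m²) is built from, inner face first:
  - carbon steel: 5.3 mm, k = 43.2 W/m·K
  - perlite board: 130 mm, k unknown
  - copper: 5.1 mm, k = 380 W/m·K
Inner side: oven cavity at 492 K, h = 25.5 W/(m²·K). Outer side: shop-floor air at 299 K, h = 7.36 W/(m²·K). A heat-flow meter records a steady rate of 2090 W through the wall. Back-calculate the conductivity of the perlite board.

Series thermal resistances:
R_inner film = 1/(h_i·A) = 1/(25.5×29.4) = 0.001334 K/W
R_carbon steel = L/(kA) = 0.0053/(43.2×29.4) = 4.173×10^-6 K/W
R_copper = L/(kA) = 0.0051/(380×29.4) = 4.565×10^-7 K/W
R_outer film = 1/(h_o·A) = 1/(7.36×29.4) = 0.004621 K/W
Sum of known resistances R_other = 0.00596 K/W
Total R = ΔT/Q = 193/2090 = 0.09234 K/W
R_perlite board = R_total − R_other = 0.08638 K/W
k = L/(R·A) = 0.13/(0.08638×29.4)

k ≈ 0.0512 W/(m·K)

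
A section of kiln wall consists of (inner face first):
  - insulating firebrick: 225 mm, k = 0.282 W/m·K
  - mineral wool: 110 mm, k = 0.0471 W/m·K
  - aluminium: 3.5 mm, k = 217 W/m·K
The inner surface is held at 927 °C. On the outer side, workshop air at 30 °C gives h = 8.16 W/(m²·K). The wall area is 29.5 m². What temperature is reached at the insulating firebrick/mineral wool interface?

Series thermal resistances:
R_insulating firebrick = L/(kA) = 0.225/(0.282×29.5) = 0.02705 K/W
R_mineral wool = L/(kA) = 0.11/(0.0471×29.5) = 0.07917 K/W
R_aluminium = L/(kA) = 0.0035/(217×29.5) = 5.467×10^-7 K/W
R_outer film = 1/(h_o·A) = 1/(8.16×29.5) = 0.004154 K/W
R_total = 0.1104 K/W;  Q = ΔT/R_total = 897/0.1104 = 8127 W
T_interface = T_inner − Q·ΣR(inner→interface) = 927 − 8130×0.02705

T ≈ 707 °C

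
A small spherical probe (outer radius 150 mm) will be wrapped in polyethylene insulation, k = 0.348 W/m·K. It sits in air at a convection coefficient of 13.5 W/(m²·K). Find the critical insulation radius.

For a sphere r_cr = 2k/h = 2×0.348/13.5
r_cr = 51.6 mm; since the bare radius (150 mm) is above r_cr, any added insulation will reduce heat loss.

r_cr ≈ 51.6 mm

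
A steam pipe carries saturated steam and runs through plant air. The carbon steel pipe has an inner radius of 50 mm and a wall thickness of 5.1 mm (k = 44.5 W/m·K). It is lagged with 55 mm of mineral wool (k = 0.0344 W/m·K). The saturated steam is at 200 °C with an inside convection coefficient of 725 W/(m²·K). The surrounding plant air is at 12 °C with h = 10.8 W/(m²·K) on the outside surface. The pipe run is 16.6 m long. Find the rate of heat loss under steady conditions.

Q ≈ 934 W

For a radial system each layer contributes R = ln(r_out/r_in)/(2πkL); films add R = 1/(hA).
R_inner film = 1/(h_i·2πr₁L) = 1/(725×2π×0.05×16.6) = 2.645×10^-4 K/W
R_carbon steel pipe wall = ln(55.1/50)/(2π×44.5×16.6) = 2.093×10^-5 K/W
R_mineral wool = ln(110.1/55.1)/(2π×0.0344×16.6) = 0.1929 K/W
R_outer film = 1/(h_o·2πr_oL) = 1/(10.8×2π×0.1101×16.6) = 0.008063 K/W
R_total = 0.2013 K/W
Q = ΔT/R_total = 188/0.2013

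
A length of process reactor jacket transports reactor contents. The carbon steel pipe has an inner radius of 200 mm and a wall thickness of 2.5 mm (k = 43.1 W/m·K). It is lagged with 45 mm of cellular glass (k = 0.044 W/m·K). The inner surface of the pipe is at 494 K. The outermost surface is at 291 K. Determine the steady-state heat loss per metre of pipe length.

Radial resistances (cylindrical: R_cond = ln(r_o/r_i)/(2πkL), R_conv = 1/(h·2πrL)):
R_carbon steel pipe wall = ln(202.5/200)/(2π×43.1×1) = 4.587×10^-5 K/W
R_cellular glass = ln(247.5/202.5)/(2π×0.044×1) = 0.7259 K/W
R_total = 0.7259 K/W
Q = ΔT/R_total = 203/0.7259

q′ ≈ 280 W/m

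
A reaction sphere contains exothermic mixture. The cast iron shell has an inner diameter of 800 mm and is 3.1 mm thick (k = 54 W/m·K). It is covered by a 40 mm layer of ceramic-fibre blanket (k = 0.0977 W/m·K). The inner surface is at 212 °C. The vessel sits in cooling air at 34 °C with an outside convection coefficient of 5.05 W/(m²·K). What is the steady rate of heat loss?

For a spherical shell R = (1/r₁ − 1/r₂)/(4πk); film R = 1/(h·4πr²). In series:
R_cast iron shell = (1/0.4 − 1/0.4031)/(4π×54) = 2.833×10^-5 K/W
R_ceramic-fibre blanket = (1/0.4031 − 1/0.4431)/(4π×0.0977) = 0.1824 K/W
R_outer film = 1/(h·4πr_o²) = 1/(5.05×4π×0.4431²) = 0.08026 K/W
R_total = 0.2627 K/W
Q = ΔT/R_total = 178/0.2627

Q ≈ 678 W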